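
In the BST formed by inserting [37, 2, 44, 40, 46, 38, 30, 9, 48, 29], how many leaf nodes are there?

Tree built from: [37, 2, 44, 40, 46, 38, 30, 9, 48, 29]
Tree (level-order array): [37, 2, 44, None, 30, 40, 46, 9, None, 38, None, None, 48, None, 29]
Rule: A leaf has 0 children.
Per-node child counts:
  node 37: 2 child(ren)
  node 2: 1 child(ren)
  node 30: 1 child(ren)
  node 9: 1 child(ren)
  node 29: 0 child(ren)
  node 44: 2 child(ren)
  node 40: 1 child(ren)
  node 38: 0 child(ren)
  node 46: 1 child(ren)
  node 48: 0 child(ren)
Matching nodes: [29, 38, 48]
Count of leaf nodes: 3


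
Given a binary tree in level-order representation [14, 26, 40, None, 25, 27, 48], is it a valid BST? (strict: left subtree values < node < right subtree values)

Level-order array: [14, 26, 40, None, 25, 27, 48]
Validate using subtree bounds (lo, hi): at each node, require lo < value < hi,
then recurse left with hi=value and right with lo=value.
Preorder trace (stopping at first violation):
  at node 14 with bounds (-inf, +inf): OK
  at node 26 with bounds (-inf, 14): VIOLATION
Node 26 violates its bound: not (-inf < 26 < 14).
Result: Not a valid BST


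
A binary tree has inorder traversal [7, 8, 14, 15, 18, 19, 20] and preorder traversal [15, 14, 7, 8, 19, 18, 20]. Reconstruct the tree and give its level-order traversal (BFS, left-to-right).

Inorder:  [7, 8, 14, 15, 18, 19, 20]
Preorder: [15, 14, 7, 8, 19, 18, 20]
Algorithm: preorder visits root first, so consume preorder in order;
for each root, split the current inorder slice at that value into
left-subtree inorder and right-subtree inorder, then recurse.
Recursive splits:
  root=15; inorder splits into left=[7, 8, 14], right=[18, 19, 20]
  root=14; inorder splits into left=[7, 8], right=[]
  root=7; inorder splits into left=[], right=[8]
  root=8; inorder splits into left=[], right=[]
  root=19; inorder splits into left=[18], right=[20]
  root=18; inorder splits into left=[], right=[]
  root=20; inorder splits into left=[], right=[]
Reconstructed level-order: [15, 14, 19, 7, 18, 20, 8]


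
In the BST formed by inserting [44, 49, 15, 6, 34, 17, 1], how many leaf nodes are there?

Tree built from: [44, 49, 15, 6, 34, 17, 1]
Tree (level-order array): [44, 15, 49, 6, 34, None, None, 1, None, 17]
Rule: A leaf has 0 children.
Per-node child counts:
  node 44: 2 child(ren)
  node 15: 2 child(ren)
  node 6: 1 child(ren)
  node 1: 0 child(ren)
  node 34: 1 child(ren)
  node 17: 0 child(ren)
  node 49: 0 child(ren)
Matching nodes: [1, 17, 49]
Count of leaf nodes: 3


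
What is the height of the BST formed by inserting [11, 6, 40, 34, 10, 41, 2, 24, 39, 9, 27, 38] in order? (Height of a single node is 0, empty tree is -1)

Insertion order: [11, 6, 40, 34, 10, 41, 2, 24, 39, 9, 27, 38]
Tree (level-order array): [11, 6, 40, 2, 10, 34, 41, None, None, 9, None, 24, 39, None, None, None, None, None, 27, 38]
Compute height bottom-up (empty subtree = -1):
  height(2) = 1 + max(-1, -1) = 0
  height(9) = 1 + max(-1, -1) = 0
  height(10) = 1 + max(0, -1) = 1
  height(6) = 1 + max(0, 1) = 2
  height(27) = 1 + max(-1, -1) = 0
  height(24) = 1 + max(-1, 0) = 1
  height(38) = 1 + max(-1, -1) = 0
  height(39) = 1 + max(0, -1) = 1
  height(34) = 1 + max(1, 1) = 2
  height(41) = 1 + max(-1, -1) = 0
  height(40) = 1 + max(2, 0) = 3
  height(11) = 1 + max(2, 3) = 4
Height = 4


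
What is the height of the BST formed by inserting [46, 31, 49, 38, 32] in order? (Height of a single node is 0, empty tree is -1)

Insertion order: [46, 31, 49, 38, 32]
Tree (level-order array): [46, 31, 49, None, 38, None, None, 32]
Compute height bottom-up (empty subtree = -1):
  height(32) = 1 + max(-1, -1) = 0
  height(38) = 1 + max(0, -1) = 1
  height(31) = 1 + max(-1, 1) = 2
  height(49) = 1 + max(-1, -1) = 0
  height(46) = 1 + max(2, 0) = 3
Height = 3


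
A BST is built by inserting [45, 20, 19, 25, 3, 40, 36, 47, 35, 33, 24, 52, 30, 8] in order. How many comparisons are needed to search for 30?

Search path for 30: 45 -> 20 -> 25 -> 40 -> 36 -> 35 -> 33 -> 30
Found: True
Comparisons: 8


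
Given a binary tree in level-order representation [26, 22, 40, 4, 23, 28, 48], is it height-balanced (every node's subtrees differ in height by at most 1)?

Tree (level-order array): [26, 22, 40, 4, 23, 28, 48]
Definition: a tree is height-balanced if, at every node, |h(left) - h(right)| <= 1 (empty subtree has height -1).
Bottom-up per-node check:
  node 4: h_left=-1, h_right=-1, diff=0 [OK], height=0
  node 23: h_left=-1, h_right=-1, diff=0 [OK], height=0
  node 22: h_left=0, h_right=0, diff=0 [OK], height=1
  node 28: h_left=-1, h_right=-1, diff=0 [OK], height=0
  node 48: h_left=-1, h_right=-1, diff=0 [OK], height=0
  node 40: h_left=0, h_right=0, diff=0 [OK], height=1
  node 26: h_left=1, h_right=1, diff=0 [OK], height=2
All nodes satisfy the balance condition.
Result: Balanced


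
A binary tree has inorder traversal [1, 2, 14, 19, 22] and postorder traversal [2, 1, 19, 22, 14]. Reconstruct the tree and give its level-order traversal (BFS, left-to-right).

Inorder:   [1, 2, 14, 19, 22]
Postorder: [2, 1, 19, 22, 14]
Algorithm: postorder visits root last, so walk postorder right-to-left;
each value is the root of the current inorder slice — split it at that
value, recurse on the right subtree first, then the left.
Recursive splits:
  root=14; inorder splits into left=[1, 2], right=[19, 22]
  root=22; inorder splits into left=[19], right=[]
  root=19; inorder splits into left=[], right=[]
  root=1; inorder splits into left=[], right=[2]
  root=2; inorder splits into left=[], right=[]
Reconstructed level-order: [14, 1, 22, 2, 19]


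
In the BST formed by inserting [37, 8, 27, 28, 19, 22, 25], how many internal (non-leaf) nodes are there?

Tree built from: [37, 8, 27, 28, 19, 22, 25]
Tree (level-order array): [37, 8, None, None, 27, 19, 28, None, 22, None, None, None, 25]
Rule: An internal node has at least one child.
Per-node child counts:
  node 37: 1 child(ren)
  node 8: 1 child(ren)
  node 27: 2 child(ren)
  node 19: 1 child(ren)
  node 22: 1 child(ren)
  node 25: 0 child(ren)
  node 28: 0 child(ren)
Matching nodes: [37, 8, 27, 19, 22]
Count of internal (non-leaf) nodes: 5


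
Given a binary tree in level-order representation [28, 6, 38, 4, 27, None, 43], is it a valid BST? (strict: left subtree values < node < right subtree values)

Level-order array: [28, 6, 38, 4, 27, None, 43]
Validate using subtree bounds (lo, hi): at each node, require lo < value < hi,
then recurse left with hi=value and right with lo=value.
Preorder trace (stopping at first violation):
  at node 28 with bounds (-inf, +inf): OK
  at node 6 with bounds (-inf, 28): OK
  at node 4 with bounds (-inf, 6): OK
  at node 27 with bounds (6, 28): OK
  at node 38 with bounds (28, +inf): OK
  at node 43 with bounds (38, +inf): OK
No violation found at any node.
Result: Valid BST


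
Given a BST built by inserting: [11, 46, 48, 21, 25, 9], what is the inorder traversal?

Tree insertion order: [11, 46, 48, 21, 25, 9]
Tree (level-order array): [11, 9, 46, None, None, 21, 48, None, 25]
Inorder traversal: [9, 11, 21, 25, 46, 48]


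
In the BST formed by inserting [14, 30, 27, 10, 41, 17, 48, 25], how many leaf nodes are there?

Tree built from: [14, 30, 27, 10, 41, 17, 48, 25]
Tree (level-order array): [14, 10, 30, None, None, 27, 41, 17, None, None, 48, None, 25]
Rule: A leaf has 0 children.
Per-node child counts:
  node 14: 2 child(ren)
  node 10: 0 child(ren)
  node 30: 2 child(ren)
  node 27: 1 child(ren)
  node 17: 1 child(ren)
  node 25: 0 child(ren)
  node 41: 1 child(ren)
  node 48: 0 child(ren)
Matching nodes: [10, 25, 48]
Count of leaf nodes: 3


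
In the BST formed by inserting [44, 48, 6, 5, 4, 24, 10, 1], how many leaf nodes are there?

Tree built from: [44, 48, 6, 5, 4, 24, 10, 1]
Tree (level-order array): [44, 6, 48, 5, 24, None, None, 4, None, 10, None, 1]
Rule: A leaf has 0 children.
Per-node child counts:
  node 44: 2 child(ren)
  node 6: 2 child(ren)
  node 5: 1 child(ren)
  node 4: 1 child(ren)
  node 1: 0 child(ren)
  node 24: 1 child(ren)
  node 10: 0 child(ren)
  node 48: 0 child(ren)
Matching nodes: [1, 10, 48]
Count of leaf nodes: 3


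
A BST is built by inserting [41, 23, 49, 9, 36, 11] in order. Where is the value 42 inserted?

Starting tree (level order): [41, 23, 49, 9, 36, None, None, None, 11]
Insertion path: 41 -> 49
Result: insert 42 as left child of 49
Final tree (level order): [41, 23, 49, 9, 36, 42, None, None, 11]


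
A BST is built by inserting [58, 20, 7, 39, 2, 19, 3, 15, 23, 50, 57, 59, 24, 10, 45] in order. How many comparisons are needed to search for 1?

Search path for 1: 58 -> 20 -> 7 -> 2
Found: False
Comparisons: 4


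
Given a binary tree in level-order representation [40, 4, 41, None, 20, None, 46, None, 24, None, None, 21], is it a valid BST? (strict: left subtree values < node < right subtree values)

Level-order array: [40, 4, 41, None, 20, None, 46, None, 24, None, None, 21]
Validate using subtree bounds (lo, hi): at each node, require lo < value < hi,
then recurse left with hi=value and right with lo=value.
Preorder trace (stopping at first violation):
  at node 40 with bounds (-inf, +inf): OK
  at node 4 with bounds (-inf, 40): OK
  at node 20 with bounds (4, 40): OK
  at node 24 with bounds (20, 40): OK
  at node 21 with bounds (20, 24): OK
  at node 41 with bounds (40, +inf): OK
  at node 46 with bounds (41, +inf): OK
No violation found at any node.
Result: Valid BST


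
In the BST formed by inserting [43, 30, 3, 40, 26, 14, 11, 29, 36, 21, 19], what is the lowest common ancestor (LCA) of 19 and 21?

Tree insertion order: [43, 30, 3, 40, 26, 14, 11, 29, 36, 21, 19]
Tree (level-order array): [43, 30, None, 3, 40, None, 26, 36, None, 14, 29, None, None, 11, 21, None, None, None, None, 19]
In a BST, the LCA of p=19, q=21 is the first node v on the
root-to-leaf path with p <= v <= q (go left if both < v, right if both > v).
Walk from root:
  at 43: both 19 and 21 < 43, go left
  at 30: both 19 and 21 < 30, go left
  at 3: both 19 and 21 > 3, go right
  at 26: both 19 and 21 < 26, go left
  at 14: both 19 and 21 > 14, go right
  at 21: 19 <= 21 <= 21, this is the LCA
LCA = 21


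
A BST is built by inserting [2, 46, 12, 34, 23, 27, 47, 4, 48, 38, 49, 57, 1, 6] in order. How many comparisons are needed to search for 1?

Search path for 1: 2 -> 1
Found: True
Comparisons: 2


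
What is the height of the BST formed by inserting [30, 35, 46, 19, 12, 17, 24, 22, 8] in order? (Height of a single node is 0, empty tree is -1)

Insertion order: [30, 35, 46, 19, 12, 17, 24, 22, 8]
Tree (level-order array): [30, 19, 35, 12, 24, None, 46, 8, 17, 22]
Compute height bottom-up (empty subtree = -1):
  height(8) = 1 + max(-1, -1) = 0
  height(17) = 1 + max(-1, -1) = 0
  height(12) = 1 + max(0, 0) = 1
  height(22) = 1 + max(-1, -1) = 0
  height(24) = 1 + max(0, -1) = 1
  height(19) = 1 + max(1, 1) = 2
  height(46) = 1 + max(-1, -1) = 0
  height(35) = 1 + max(-1, 0) = 1
  height(30) = 1 + max(2, 1) = 3
Height = 3


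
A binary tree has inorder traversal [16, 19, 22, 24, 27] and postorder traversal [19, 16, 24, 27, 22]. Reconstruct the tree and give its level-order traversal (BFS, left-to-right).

Inorder:   [16, 19, 22, 24, 27]
Postorder: [19, 16, 24, 27, 22]
Algorithm: postorder visits root last, so walk postorder right-to-left;
each value is the root of the current inorder slice — split it at that
value, recurse on the right subtree first, then the left.
Recursive splits:
  root=22; inorder splits into left=[16, 19], right=[24, 27]
  root=27; inorder splits into left=[24], right=[]
  root=24; inorder splits into left=[], right=[]
  root=16; inorder splits into left=[], right=[19]
  root=19; inorder splits into left=[], right=[]
Reconstructed level-order: [22, 16, 27, 19, 24]


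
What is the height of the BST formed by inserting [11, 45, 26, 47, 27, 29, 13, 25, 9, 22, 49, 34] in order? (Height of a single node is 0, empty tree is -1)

Insertion order: [11, 45, 26, 47, 27, 29, 13, 25, 9, 22, 49, 34]
Tree (level-order array): [11, 9, 45, None, None, 26, 47, 13, 27, None, 49, None, 25, None, 29, None, None, 22, None, None, 34]
Compute height bottom-up (empty subtree = -1):
  height(9) = 1 + max(-1, -1) = 0
  height(22) = 1 + max(-1, -1) = 0
  height(25) = 1 + max(0, -1) = 1
  height(13) = 1 + max(-1, 1) = 2
  height(34) = 1 + max(-1, -1) = 0
  height(29) = 1 + max(-1, 0) = 1
  height(27) = 1 + max(-1, 1) = 2
  height(26) = 1 + max(2, 2) = 3
  height(49) = 1 + max(-1, -1) = 0
  height(47) = 1 + max(-1, 0) = 1
  height(45) = 1 + max(3, 1) = 4
  height(11) = 1 + max(0, 4) = 5
Height = 5


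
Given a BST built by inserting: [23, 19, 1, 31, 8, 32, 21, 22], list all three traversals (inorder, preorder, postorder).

Tree insertion order: [23, 19, 1, 31, 8, 32, 21, 22]
Tree (level-order array): [23, 19, 31, 1, 21, None, 32, None, 8, None, 22]
Inorder (L, root, R): [1, 8, 19, 21, 22, 23, 31, 32]
Preorder (root, L, R): [23, 19, 1, 8, 21, 22, 31, 32]
Postorder (L, R, root): [8, 1, 22, 21, 19, 32, 31, 23]


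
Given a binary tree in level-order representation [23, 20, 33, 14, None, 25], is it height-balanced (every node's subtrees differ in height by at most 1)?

Tree (level-order array): [23, 20, 33, 14, None, 25]
Definition: a tree is height-balanced if, at every node, |h(left) - h(right)| <= 1 (empty subtree has height -1).
Bottom-up per-node check:
  node 14: h_left=-1, h_right=-1, diff=0 [OK], height=0
  node 20: h_left=0, h_right=-1, diff=1 [OK], height=1
  node 25: h_left=-1, h_right=-1, diff=0 [OK], height=0
  node 33: h_left=0, h_right=-1, diff=1 [OK], height=1
  node 23: h_left=1, h_right=1, diff=0 [OK], height=2
All nodes satisfy the balance condition.
Result: Balanced


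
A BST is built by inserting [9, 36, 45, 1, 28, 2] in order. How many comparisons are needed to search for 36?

Search path for 36: 9 -> 36
Found: True
Comparisons: 2


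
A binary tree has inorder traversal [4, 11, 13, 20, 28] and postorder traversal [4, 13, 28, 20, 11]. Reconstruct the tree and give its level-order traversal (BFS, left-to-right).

Inorder:   [4, 11, 13, 20, 28]
Postorder: [4, 13, 28, 20, 11]
Algorithm: postorder visits root last, so walk postorder right-to-left;
each value is the root of the current inorder slice — split it at that
value, recurse on the right subtree first, then the left.
Recursive splits:
  root=11; inorder splits into left=[4], right=[13, 20, 28]
  root=20; inorder splits into left=[13], right=[28]
  root=28; inorder splits into left=[], right=[]
  root=13; inorder splits into left=[], right=[]
  root=4; inorder splits into left=[], right=[]
Reconstructed level-order: [11, 4, 20, 13, 28]


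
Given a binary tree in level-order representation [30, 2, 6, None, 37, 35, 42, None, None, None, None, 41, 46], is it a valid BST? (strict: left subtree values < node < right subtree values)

Level-order array: [30, 2, 6, None, 37, 35, 42, None, None, None, None, 41, 46]
Validate using subtree bounds (lo, hi): at each node, require lo < value < hi,
then recurse left with hi=value and right with lo=value.
Preorder trace (stopping at first violation):
  at node 30 with bounds (-inf, +inf): OK
  at node 2 with bounds (-inf, 30): OK
  at node 37 with bounds (2, 30): VIOLATION
Node 37 violates its bound: not (2 < 37 < 30).
Result: Not a valid BST


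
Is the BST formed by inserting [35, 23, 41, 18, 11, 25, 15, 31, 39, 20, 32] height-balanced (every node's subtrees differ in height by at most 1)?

Tree (level-order array): [35, 23, 41, 18, 25, 39, None, 11, 20, None, 31, None, None, None, 15, None, None, None, 32]
Definition: a tree is height-balanced if, at every node, |h(left) - h(right)| <= 1 (empty subtree has height -1).
Bottom-up per-node check:
  node 15: h_left=-1, h_right=-1, diff=0 [OK], height=0
  node 11: h_left=-1, h_right=0, diff=1 [OK], height=1
  node 20: h_left=-1, h_right=-1, diff=0 [OK], height=0
  node 18: h_left=1, h_right=0, diff=1 [OK], height=2
  node 32: h_left=-1, h_right=-1, diff=0 [OK], height=0
  node 31: h_left=-1, h_right=0, diff=1 [OK], height=1
  node 25: h_left=-1, h_right=1, diff=2 [FAIL (|-1-1|=2 > 1)], height=2
  node 23: h_left=2, h_right=2, diff=0 [OK], height=3
  node 39: h_left=-1, h_right=-1, diff=0 [OK], height=0
  node 41: h_left=0, h_right=-1, diff=1 [OK], height=1
  node 35: h_left=3, h_right=1, diff=2 [FAIL (|3-1|=2 > 1)], height=4
Node 25 violates the condition: |-1 - 1| = 2 > 1.
Result: Not balanced


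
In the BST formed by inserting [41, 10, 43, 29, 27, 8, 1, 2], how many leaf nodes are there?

Tree built from: [41, 10, 43, 29, 27, 8, 1, 2]
Tree (level-order array): [41, 10, 43, 8, 29, None, None, 1, None, 27, None, None, 2]
Rule: A leaf has 0 children.
Per-node child counts:
  node 41: 2 child(ren)
  node 10: 2 child(ren)
  node 8: 1 child(ren)
  node 1: 1 child(ren)
  node 2: 0 child(ren)
  node 29: 1 child(ren)
  node 27: 0 child(ren)
  node 43: 0 child(ren)
Matching nodes: [2, 27, 43]
Count of leaf nodes: 3


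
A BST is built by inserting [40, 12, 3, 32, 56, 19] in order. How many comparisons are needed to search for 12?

Search path for 12: 40 -> 12
Found: True
Comparisons: 2


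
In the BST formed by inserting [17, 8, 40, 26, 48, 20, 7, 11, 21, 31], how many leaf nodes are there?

Tree built from: [17, 8, 40, 26, 48, 20, 7, 11, 21, 31]
Tree (level-order array): [17, 8, 40, 7, 11, 26, 48, None, None, None, None, 20, 31, None, None, None, 21]
Rule: A leaf has 0 children.
Per-node child counts:
  node 17: 2 child(ren)
  node 8: 2 child(ren)
  node 7: 0 child(ren)
  node 11: 0 child(ren)
  node 40: 2 child(ren)
  node 26: 2 child(ren)
  node 20: 1 child(ren)
  node 21: 0 child(ren)
  node 31: 0 child(ren)
  node 48: 0 child(ren)
Matching nodes: [7, 11, 21, 31, 48]
Count of leaf nodes: 5


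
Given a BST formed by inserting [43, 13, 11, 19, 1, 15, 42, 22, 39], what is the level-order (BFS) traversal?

Tree insertion order: [43, 13, 11, 19, 1, 15, 42, 22, 39]
Tree (level-order array): [43, 13, None, 11, 19, 1, None, 15, 42, None, None, None, None, 22, None, None, 39]
BFS from the root, enqueuing left then right child of each popped node:
  queue [43] -> pop 43, enqueue [13], visited so far: [43]
  queue [13] -> pop 13, enqueue [11, 19], visited so far: [43, 13]
  queue [11, 19] -> pop 11, enqueue [1], visited so far: [43, 13, 11]
  queue [19, 1] -> pop 19, enqueue [15, 42], visited so far: [43, 13, 11, 19]
  queue [1, 15, 42] -> pop 1, enqueue [none], visited so far: [43, 13, 11, 19, 1]
  queue [15, 42] -> pop 15, enqueue [none], visited so far: [43, 13, 11, 19, 1, 15]
  queue [42] -> pop 42, enqueue [22], visited so far: [43, 13, 11, 19, 1, 15, 42]
  queue [22] -> pop 22, enqueue [39], visited so far: [43, 13, 11, 19, 1, 15, 42, 22]
  queue [39] -> pop 39, enqueue [none], visited so far: [43, 13, 11, 19, 1, 15, 42, 22, 39]
Result: [43, 13, 11, 19, 1, 15, 42, 22, 39]


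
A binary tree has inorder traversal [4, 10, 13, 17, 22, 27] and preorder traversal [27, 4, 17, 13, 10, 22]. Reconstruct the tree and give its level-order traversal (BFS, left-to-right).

Inorder:  [4, 10, 13, 17, 22, 27]
Preorder: [27, 4, 17, 13, 10, 22]
Algorithm: preorder visits root first, so consume preorder in order;
for each root, split the current inorder slice at that value into
left-subtree inorder and right-subtree inorder, then recurse.
Recursive splits:
  root=27; inorder splits into left=[4, 10, 13, 17, 22], right=[]
  root=4; inorder splits into left=[], right=[10, 13, 17, 22]
  root=17; inorder splits into left=[10, 13], right=[22]
  root=13; inorder splits into left=[10], right=[]
  root=10; inorder splits into left=[], right=[]
  root=22; inorder splits into left=[], right=[]
Reconstructed level-order: [27, 4, 17, 13, 22, 10]


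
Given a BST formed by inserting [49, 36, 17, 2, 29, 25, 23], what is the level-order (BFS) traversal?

Tree insertion order: [49, 36, 17, 2, 29, 25, 23]
Tree (level-order array): [49, 36, None, 17, None, 2, 29, None, None, 25, None, 23]
BFS from the root, enqueuing left then right child of each popped node:
  queue [49] -> pop 49, enqueue [36], visited so far: [49]
  queue [36] -> pop 36, enqueue [17], visited so far: [49, 36]
  queue [17] -> pop 17, enqueue [2, 29], visited so far: [49, 36, 17]
  queue [2, 29] -> pop 2, enqueue [none], visited so far: [49, 36, 17, 2]
  queue [29] -> pop 29, enqueue [25], visited so far: [49, 36, 17, 2, 29]
  queue [25] -> pop 25, enqueue [23], visited so far: [49, 36, 17, 2, 29, 25]
  queue [23] -> pop 23, enqueue [none], visited so far: [49, 36, 17, 2, 29, 25, 23]
Result: [49, 36, 17, 2, 29, 25, 23]


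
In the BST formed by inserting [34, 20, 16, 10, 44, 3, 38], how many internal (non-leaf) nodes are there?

Tree built from: [34, 20, 16, 10, 44, 3, 38]
Tree (level-order array): [34, 20, 44, 16, None, 38, None, 10, None, None, None, 3]
Rule: An internal node has at least one child.
Per-node child counts:
  node 34: 2 child(ren)
  node 20: 1 child(ren)
  node 16: 1 child(ren)
  node 10: 1 child(ren)
  node 3: 0 child(ren)
  node 44: 1 child(ren)
  node 38: 0 child(ren)
Matching nodes: [34, 20, 16, 10, 44]
Count of internal (non-leaf) nodes: 5


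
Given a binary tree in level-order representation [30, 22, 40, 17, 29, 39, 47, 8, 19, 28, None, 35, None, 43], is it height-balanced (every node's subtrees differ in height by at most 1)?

Tree (level-order array): [30, 22, 40, 17, 29, 39, 47, 8, 19, 28, None, 35, None, 43]
Definition: a tree is height-balanced if, at every node, |h(left) - h(right)| <= 1 (empty subtree has height -1).
Bottom-up per-node check:
  node 8: h_left=-1, h_right=-1, diff=0 [OK], height=0
  node 19: h_left=-1, h_right=-1, diff=0 [OK], height=0
  node 17: h_left=0, h_right=0, diff=0 [OK], height=1
  node 28: h_left=-1, h_right=-1, diff=0 [OK], height=0
  node 29: h_left=0, h_right=-1, diff=1 [OK], height=1
  node 22: h_left=1, h_right=1, diff=0 [OK], height=2
  node 35: h_left=-1, h_right=-1, diff=0 [OK], height=0
  node 39: h_left=0, h_right=-1, diff=1 [OK], height=1
  node 43: h_left=-1, h_right=-1, diff=0 [OK], height=0
  node 47: h_left=0, h_right=-1, diff=1 [OK], height=1
  node 40: h_left=1, h_right=1, diff=0 [OK], height=2
  node 30: h_left=2, h_right=2, diff=0 [OK], height=3
All nodes satisfy the balance condition.
Result: Balanced


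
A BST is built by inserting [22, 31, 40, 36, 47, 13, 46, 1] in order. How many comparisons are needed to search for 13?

Search path for 13: 22 -> 13
Found: True
Comparisons: 2


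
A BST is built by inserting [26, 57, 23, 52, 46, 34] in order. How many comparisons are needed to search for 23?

Search path for 23: 26 -> 23
Found: True
Comparisons: 2


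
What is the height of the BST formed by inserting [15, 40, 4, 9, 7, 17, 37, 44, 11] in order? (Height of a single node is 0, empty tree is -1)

Insertion order: [15, 40, 4, 9, 7, 17, 37, 44, 11]
Tree (level-order array): [15, 4, 40, None, 9, 17, 44, 7, 11, None, 37]
Compute height bottom-up (empty subtree = -1):
  height(7) = 1 + max(-1, -1) = 0
  height(11) = 1 + max(-1, -1) = 0
  height(9) = 1 + max(0, 0) = 1
  height(4) = 1 + max(-1, 1) = 2
  height(37) = 1 + max(-1, -1) = 0
  height(17) = 1 + max(-1, 0) = 1
  height(44) = 1 + max(-1, -1) = 0
  height(40) = 1 + max(1, 0) = 2
  height(15) = 1 + max(2, 2) = 3
Height = 3


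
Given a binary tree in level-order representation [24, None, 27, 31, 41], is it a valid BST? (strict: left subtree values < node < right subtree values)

Level-order array: [24, None, 27, 31, 41]
Validate using subtree bounds (lo, hi): at each node, require lo < value < hi,
then recurse left with hi=value and right with lo=value.
Preorder trace (stopping at first violation):
  at node 24 with bounds (-inf, +inf): OK
  at node 27 with bounds (24, +inf): OK
  at node 31 with bounds (24, 27): VIOLATION
Node 31 violates its bound: not (24 < 31 < 27).
Result: Not a valid BST


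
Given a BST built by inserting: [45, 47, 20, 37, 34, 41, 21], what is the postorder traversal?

Tree insertion order: [45, 47, 20, 37, 34, 41, 21]
Tree (level-order array): [45, 20, 47, None, 37, None, None, 34, 41, 21]
Postorder traversal: [21, 34, 41, 37, 20, 47, 45]


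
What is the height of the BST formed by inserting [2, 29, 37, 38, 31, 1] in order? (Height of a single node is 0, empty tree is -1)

Insertion order: [2, 29, 37, 38, 31, 1]
Tree (level-order array): [2, 1, 29, None, None, None, 37, 31, 38]
Compute height bottom-up (empty subtree = -1):
  height(1) = 1 + max(-1, -1) = 0
  height(31) = 1 + max(-1, -1) = 0
  height(38) = 1 + max(-1, -1) = 0
  height(37) = 1 + max(0, 0) = 1
  height(29) = 1 + max(-1, 1) = 2
  height(2) = 1 + max(0, 2) = 3
Height = 3


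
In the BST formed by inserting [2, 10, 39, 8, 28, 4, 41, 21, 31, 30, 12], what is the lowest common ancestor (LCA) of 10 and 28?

Tree insertion order: [2, 10, 39, 8, 28, 4, 41, 21, 31, 30, 12]
Tree (level-order array): [2, None, 10, 8, 39, 4, None, 28, 41, None, None, 21, 31, None, None, 12, None, 30]
In a BST, the LCA of p=10, q=28 is the first node v on the
root-to-leaf path with p <= v <= q (go left if both < v, right if both > v).
Walk from root:
  at 2: both 10 and 28 > 2, go right
  at 10: 10 <= 10 <= 28, this is the LCA
LCA = 10


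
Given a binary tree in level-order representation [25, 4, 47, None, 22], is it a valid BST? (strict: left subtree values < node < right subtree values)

Level-order array: [25, 4, 47, None, 22]
Validate using subtree bounds (lo, hi): at each node, require lo < value < hi,
then recurse left with hi=value and right with lo=value.
Preorder trace (stopping at first violation):
  at node 25 with bounds (-inf, +inf): OK
  at node 4 with bounds (-inf, 25): OK
  at node 22 with bounds (4, 25): OK
  at node 47 with bounds (25, +inf): OK
No violation found at any node.
Result: Valid BST


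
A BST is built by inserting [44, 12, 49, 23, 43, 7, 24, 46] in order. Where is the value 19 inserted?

Starting tree (level order): [44, 12, 49, 7, 23, 46, None, None, None, None, 43, None, None, 24]
Insertion path: 44 -> 12 -> 23
Result: insert 19 as left child of 23
Final tree (level order): [44, 12, 49, 7, 23, 46, None, None, None, 19, 43, None, None, None, None, 24]


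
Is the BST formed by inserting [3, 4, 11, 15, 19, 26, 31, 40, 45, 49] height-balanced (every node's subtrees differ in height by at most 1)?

Tree (level-order array): [3, None, 4, None, 11, None, 15, None, 19, None, 26, None, 31, None, 40, None, 45, None, 49]
Definition: a tree is height-balanced if, at every node, |h(left) - h(right)| <= 1 (empty subtree has height -1).
Bottom-up per-node check:
  node 49: h_left=-1, h_right=-1, diff=0 [OK], height=0
  node 45: h_left=-1, h_right=0, diff=1 [OK], height=1
  node 40: h_left=-1, h_right=1, diff=2 [FAIL (|-1-1|=2 > 1)], height=2
  node 31: h_left=-1, h_right=2, diff=3 [FAIL (|-1-2|=3 > 1)], height=3
  node 26: h_left=-1, h_right=3, diff=4 [FAIL (|-1-3|=4 > 1)], height=4
  node 19: h_left=-1, h_right=4, diff=5 [FAIL (|-1-4|=5 > 1)], height=5
  node 15: h_left=-1, h_right=5, diff=6 [FAIL (|-1-5|=6 > 1)], height=6
  node 11: h_left=-1, h_right=6, diff=7 [FAIL (|-1-6|=7 > 1)], height=7
  node 4: h_left=-1, h_right=7, diff=8 [FAIL (|-1-7|=8 > 1)], height=8
  node 3: h_left=-1, h_right=8, diff=9 [FAIL (|-1-8|=9 > 1)], height=9
Node 40 violates the condition: |-1 - 1| = 2 > 1.
Result: Not balanced


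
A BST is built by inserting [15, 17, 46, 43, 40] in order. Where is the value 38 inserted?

Starting tree (level order): [15, None, 17, None, 46, 43, None, 40]
Insertion path: 15 -> 17 -> 46 -> 43 -> 40
Result: insert 38 as left child of 40
Final tree (level order): [15, None, 17, None, 46, 43, None, 40, None, 38]


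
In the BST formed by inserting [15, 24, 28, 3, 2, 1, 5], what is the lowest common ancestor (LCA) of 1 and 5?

Tree insertion order: [15, 24, 28, 3, 2, 1, 5]
Tree (level-order array): [15, 3, 24, 2, 5, None, 28, 1]
In a BST, the LCA of p=1, q=5 is the first node v on the
root-to-leaf path with p <= v <= q (go left if both < v, right if both > v).
Walk from root:
  at 15: both 1 and 5 < 15, go left
  at 3: 1 <= 3 <= 5, this is the LCA
LCA = 3


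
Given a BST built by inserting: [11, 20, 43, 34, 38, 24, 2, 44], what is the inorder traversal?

Tree insertion order: [11, 20, 43, 34, 38, 24, 2, 44]
Tree (level-order array): [11, 2, 20, None, None, None, 43, 34, 44, 24, 38]
Inorder traversal: [2, 11, 20, 24, 34, 38, 43, 44]


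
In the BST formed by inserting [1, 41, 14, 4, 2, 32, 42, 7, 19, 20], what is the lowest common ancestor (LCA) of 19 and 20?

Tree insertion order: [1, 41, 14, 4, 2, 32, 42, 7, 19, 20]
Tree (level-order array): [1, None, 41, 14, 42, 4, 32, None, None, 2, 7, 19, None, None, None, None, None, None, 20]
In a BST, the LCA of p=19, q=20 is the first node v on the
root-to-leaf path with p <= v <= q (go left if both < v, right if both > v).
Walk from root:
  at 1: both 19 and 20 > 1, go right
  at 41: both 19 and 20 < 41, go left
  at 14: both 19 and 20 > 14, go right
  at 32: both 19 and 20 < 32, go left
  at 19: 19 <= 19 <= 20, this is the LCA
LCA = 19


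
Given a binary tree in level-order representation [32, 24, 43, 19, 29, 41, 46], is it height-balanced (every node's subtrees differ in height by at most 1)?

Tree (level-order array): [32, 24, 43, 19, 29, 41, 46]
Definition: a tree is height-balanced if, at every node, |h(left) - h(right)| <= 1 (empty subtree has height -1).
Bottom-up per-node check:
  node 19: h_left=-1, h_right=-1, diff=0 [OK], height=0
  node 29: h_left=-1, h_right=-1, diff=0 [OK], height=0
  node 24: h_left=0, h_right=0, diff=0 [OK], height=1
  node 41: h_left=-1, h_right=-1, diff=0 [OK], height=0
  node 46: h_left=-1, h_right=-1, diff=0 [OK], height=0
  node 43: h_left=0, h_right=0, diff=0 [OK], height=1
  node 32: h_left=1, h_right=1, diff=0 [OK], height=2
All nodes satisfy the balance condition.
Result: Balanced


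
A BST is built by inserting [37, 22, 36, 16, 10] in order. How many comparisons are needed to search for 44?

Search path for 44: 37
Found: False
Comparisons: 1


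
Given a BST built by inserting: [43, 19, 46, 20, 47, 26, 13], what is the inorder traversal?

Tree insertion order: [43, 19, 46, 20, 47, 26, 13]
Tree (level-order array): [43, 19, 46, 13, 20, None, 47, None, None, None, 26]
Inorder traversal: [13, 19, 20, 26, 43, 46, 47]


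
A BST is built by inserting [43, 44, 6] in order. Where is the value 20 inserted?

Starting tree (level order): [43, 6, 44]
Insertion path: 43 -> 6
Result: insert 20 as right child of 6
Final tree (level order): [43, 6, 44, None, 20]


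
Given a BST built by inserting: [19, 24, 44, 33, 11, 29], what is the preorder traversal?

Tree insertion order: [19, 24, 44, 33, 11, 29]
Tree (level-order array): [19, 11, 24, None, None, None, 44, 33, None, 29]
Preorder traversal: [19, 11, 24, 44, 33, 29]


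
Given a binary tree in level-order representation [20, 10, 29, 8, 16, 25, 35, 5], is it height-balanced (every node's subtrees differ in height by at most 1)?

Tree (level-order array): [20, 10, 29, 8, 16, 25, 35, 5]
Definition: a tree is height-balanced if, at every node, |h(left) - h(right)| <= 1 (empty subtree has height -1).
Bottom-up per-node check:
  node 5: h_left=-1, h_right=-1, diff=0 [OK], height=0
  node 8: h_left=0, h_right=-1, diff=1 [OK], height=1
  node 16: h_left=-1, h_right=-1, diff=0 [OK], height=0
  node 10: h_left=1, h_right=0, diff=1 [OK], height=2
  node 25: h_left=-1, h_right=-1, diff=0 [OK], height=0
  node 35: h_left=-1, h_right=-1, diff=0 [OK], height=0
  node 29: h_left=0, h_right=0, diff=0 [OK], height=1
  node 20: h_left=2, h_right=1, diff=1 [OK], height=3
All nodes satisfy the balance condition.
Result: Balanced


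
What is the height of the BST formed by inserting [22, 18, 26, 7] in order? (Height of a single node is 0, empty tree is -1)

Insertion order: [22, 18, 26, 7]
Tree (level-order array): [22, 18, 26, 7]
Compute height bottom-up (empty subtree = -1):
  height(7) = 1 + max(-1, -1) = 0
  height(18) = 1 + max(0, -1) = 1
  height(26) = 1 + max(-1, -1) = 0
  height(22) = 1 + max(1, 0) = 2
Height = 2


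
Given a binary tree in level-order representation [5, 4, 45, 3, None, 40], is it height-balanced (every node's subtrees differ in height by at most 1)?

Tree (level-order array): [5, 4, 45, 3, None, 40]
Definition: a tree is height-balanced if, at every node, |h(left) - h(right)| <= 1 (empty subtree has height -1).
Bottom-up per-node check:
  node 3: h_left=-1, h_right=-1, diff=0 [OK], height=0
  node 4: h_left=0, h_right=-1, diff=1 [OK], height=1
  node 40: h_left=-1, h_right=-1, diff=0 [OK], height=0
  node 45: h_left=0, h_right=-1, diff=1 [OK], height=1
  node 5: h_left=1, h_right=1, diff=0 [OK], height=2
All nodes satisfy the balance condition.
Result: Balanced


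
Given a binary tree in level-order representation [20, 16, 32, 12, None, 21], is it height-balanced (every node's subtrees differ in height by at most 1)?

Tree (level-order array): [20, 16, 32, 12, None, 21]
Definition: a tree is height-balanced if, at every node, |h(left) - h(right)| <= 1 (empty subtree has height -1).
Bottom-up per-node check:
  node 12: h_left=-1, h_right=-1, diff=0 [OK], height=0
  node 16: h_left=0, h_right=-1, diff=1 [OK], height=1
  node 21: h_left=-1, h_right=-1, diff=0 [OK], height=0
  node 32: h_left=0, h_right=-1, diff=1 [OK], height=1
  node 20: h_left=1, h_right=1, diff=0 [OK], height=2
All nodes satisfy the balance condition.
Result: Balanced


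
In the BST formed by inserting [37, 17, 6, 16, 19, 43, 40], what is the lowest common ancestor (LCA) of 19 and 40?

Tree insertion order: [37, 17, 6, 16, 19, 43, 40]
Tree (level-order array): [37, 17, 43, 6, 19, 40, None, None, 16]
In a BST, the LCA of p=19, q=40 is the first node v on the
root-to-leaf path with p <= v <= q (go left if both < v, right if both > v).
Walk from root:
  at 37: 19 <= 37 <= 40, this is the LCA
LCA = 37


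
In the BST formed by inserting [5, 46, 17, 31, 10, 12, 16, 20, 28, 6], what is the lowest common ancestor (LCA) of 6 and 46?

Tree insertion order: [5, 46, 17, 31, 10, 12, 16, 20, 28, 6]
Tree (level-order array): [5, None, 46, 17, None, 10, 31, 6, 12, 20, None, None, None, None, 16, None, 28]
In a BST, the LCA of p=6, q=46 is the first node v on the
root-to-leaf path with p <= v <= q (go left if both < v, right if both > v).
Walk from root:
  at 5: both 6 and 46 > 5, go right
  at 46: 6 <= 46 <= 46, this is the LCA
LCA = 46


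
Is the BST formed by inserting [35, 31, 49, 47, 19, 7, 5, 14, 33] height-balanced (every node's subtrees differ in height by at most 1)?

Tree (level-order array): [35, 31, 49, 19, 33, 47, None, 7, None, None, None, None, None, 5, 14]
Definition: a tree is height-balanced if, at every node, |h(left) - h(right)| <= 1 (empty subtree has height -1).
Bottom-up per-node check:
  node 5: h_left=-1, h_right=-1, diff=0 [OK], height=0
  node 14: h_left=-1, h_right=-1, diff=0 [OK], height=0
  node 7: h_left=0, h_right=0, diff=0 [OK], height=1
  node 19: h_left=1, h_right=-1, diff=2 [FAIL (|1--1|=2 > 1)], height=2
  node 33: h_left=-1, h_right=-1, diff=0 [OK], height=0
  node 31: h_left=2, h_right=0, diff=2 [FAIL (|2-0|=2 > 1)], height=3
  node 47: h_left=-1, h_right=-1, diff=0 [OK], height=0
  node 49: h_left=0, h_right=-1, diff=1 [OK], height=1
  node 35: h_left=3, h_right=1, diff=2 [FAIL (|3-1|=2 > 1)], height=4
Node 19 violates the condition: |1 - -1| = 2 > 1.
Result: Not balanced


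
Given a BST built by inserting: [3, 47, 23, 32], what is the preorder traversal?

Tree insertion order: [3, 47, 23, 32]
Tree (level-order array): [3, None, 47, 23, None, None, 32]
Preorder traversal: [3, 47, 23, 32]


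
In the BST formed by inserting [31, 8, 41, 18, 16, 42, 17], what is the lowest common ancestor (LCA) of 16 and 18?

Tree insertion order: [31, 8, 41, 18, 16, 42, 17]
Tree (level-order array): [31, 8, 41, None, 18, None, 42, 16, None, None, None, None, 17]
In a BST, the LCA of p=16, q=18 is the first node v on the
root-to-leaf path with p <= v <= q (go left if both < v, right if both > v).
Walk from root:
  at 31: both 16 and 18 < 31, go left
  at 8: both 16 and 18 > 8, go right
  at 18: 16 <= 18 <= 18, this is the LCA
LCA = 18


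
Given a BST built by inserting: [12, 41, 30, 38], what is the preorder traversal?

Tree insertion order: [12, 41, 30, 38]
Tree (level-order array): [12, None, 41, 30, None, None, 38]
Preorder traversal: [12, 41, 30, 38]


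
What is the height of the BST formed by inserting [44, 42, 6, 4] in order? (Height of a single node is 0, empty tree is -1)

Insertion order: [44, 42, 6, 4]
Tree (level-order array): [44, 42, None, 6, None, 4]
Compute height bottom-up (empty subtree = -1):
  height(4) = 1 + max(-1, -1) = 0
  height(6) = 1 + max(0, -1) = 1
  height(42) = 1 + max(1, -1) = 2
  height(44) = 1 + max(2, -1) = 3
Height = 3


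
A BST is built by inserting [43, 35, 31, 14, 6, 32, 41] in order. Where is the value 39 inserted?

Starting tree (level order): [43, 35, None, 31, 41, 14, 32, None, None, 6]
Insertion path: 43 -> 35 -> 41
Result: insert 39 as left child of 41
Final tree (level order): [43, 35, None, 31, 41, 14, 32, 39, None, 6]


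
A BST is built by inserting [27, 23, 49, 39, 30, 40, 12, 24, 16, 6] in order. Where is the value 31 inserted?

Starting tree (level order): [27, 23, 49, 12, 24, 39, None, 6, 16, None, None, 30, 40]
Insertion path: 27 -> 49 -> 39 -> 30
Result: insert 31 as right child of 30
Final tree (level order): [27, 23, 49, 12, 24, 39, None, 6, 16, None, None, 30, 40, None, None, None, None, None, 31]


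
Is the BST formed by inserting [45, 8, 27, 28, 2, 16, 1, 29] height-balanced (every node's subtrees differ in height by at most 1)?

Tree (level-order array): [45, 8, None, 2, 27, 1, None, 16, 28, None, None, None, None, None, 29]
Definition: a tree is height-balanced if, at every node, |h(left) - h(right)| <= 1 (empty subtree has height -1).
Bottom-up per-node check:
  node 1: h_left=-1, h_right=-1, diff=0 [OK], height=0
  node 2: h_left=0, h_right=-1, diff=1 [OK], height=1
  node 16: h_left=-1, h_right=-1, diff=0 [OK], height=0
  node 29: h_left=-1, h_right=-1, diff=0 [OK], height=0
  node 28: h_left=-1, h_right=0, diff=1 [OK], height=1
  node 27: h_left=0, h_right=1, diff=1 [OK], height=2
  node 8: h_left=1, h_right=2, diff=1 [OK], height=3
  node 45: h_left=3, h_right=-1, diff=4 [FAIL (|3--1|=4 > 1)], height=4
Node 45 violates the condition: |3 - -1| = 4 > 1.
Result: Not balanced


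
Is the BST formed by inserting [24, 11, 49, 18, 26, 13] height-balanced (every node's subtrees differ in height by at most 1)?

Tree (level-order array): [24, 11, 49, None, 18, 26, None, 13]
Definition: a tree is height-balanced if, at every node, |h(left) - h(right)| <= 1 (empty subtree has height -1).
Bottom-up per-node check:
  node 13: h_left=-1, h_right=-1, diff=0 [OK], height=0
  node 18: h_left=0, h_right=-1, diff=1 [OK], height=1
  node 11: h_left=-1, h_right=1, diff=2 [FAIL (|-1-1|=2 > 1)], height=2
  node 26: h_left=-1, h_right=-1, diff=0 [OK], height=0
  node 49: h_left=0, h_right=-1, diff=1 [OK], height=1
  node 24: h_left=2, h_right=1, diff=1 [OK], height=3
Node 11 violates the condition: |-1 - 1| = 2 > 1.
Result: Not balanced


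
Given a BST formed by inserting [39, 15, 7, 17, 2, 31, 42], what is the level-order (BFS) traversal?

Tree insertion order: [39, 15, 7, 17, 2, 31, 42]
Tree (level-order array): [39, 15, 42, 7, 17, None, None, 2, None, None, 31]
BFS from the root, enqueuing left then right child of each popped node:
  queue [39] -> pop 39, enqueue [15, 42], visited so far: [39]
  queue [15, 42] -> pop 15, enqueue [7, 17], visited so far: [39, 15]
  queue [42, 7, 17] -> pop 42, enqueue [none], visited so far: [39, 15, 42]
  queue [7, 17] -> pop 7, enqueue [2], visited so far: [39, 15, 42, 7]
  queue [17, 2] -> pop 17, enqueue [31], visited so far: [39, 15, 42, 7, 17]
  queue [2, 31] -> pop 2, enqueue [none], visited so far: [39, 15, 42, 7, 17, 2]
  queue [31] -> pop 31, enqueue [none], visited so far: [39, 15, 42, 7, 17, 2, 31]
Result: [39, 15, 42, 7, 17, 2, 31]


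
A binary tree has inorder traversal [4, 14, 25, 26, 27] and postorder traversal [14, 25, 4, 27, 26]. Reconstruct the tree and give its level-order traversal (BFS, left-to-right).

Inorder:   [4, 14, 25, 26, 27]
Postorder: [14, 25, 4, 27, 26]
Algorithm: postorder visits root last, so walk postorder right-to-left;
each value is the root of the current inorder slice — split it at that
value, recurse on the right subtree first, then the left.
Recursive splits:
  root=26; inorder splits into left=[4, 14, 25], right=[27]
  root=27; inorder splits into left=[], right=[]
  root=4; inorder splits into left=[], right=[14, 25]
  root=25; inorder splits into left=[14], right=[]
  root=14; inorder splits into left=[], right=[]
Reconstructed level-order: [26, 4, 27, 25, 14]
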